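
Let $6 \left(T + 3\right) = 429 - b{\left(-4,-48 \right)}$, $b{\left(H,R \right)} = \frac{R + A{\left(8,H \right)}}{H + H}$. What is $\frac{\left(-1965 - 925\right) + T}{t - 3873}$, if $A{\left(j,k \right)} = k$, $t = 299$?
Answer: $\frac{33871}{42888} \approx 0.78975$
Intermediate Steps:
$b{\left(H,R \right)} = \frac{H + R}{2 H}$ ($b{\left(H,R \right)} = \frac{R + H}{H + H} = \frac{H + R}{2 H}$)
$T = \frac{809}{12}$ ($T = -3 + \frac{429 - \frac{-4 - 48}{2 \left(-4\right)}}{6} = -3 + \frac{429 - \frac{1}{2} \left(- \frac{1}{4}\right) \left(-52\right)}{6} = -3 + \frac{429 - \frac{13}{2}}{6} = -3 + \frac{1}{6} \cdot \frac{845}{2} = -3 + \frac{845}{12} = \frac{809}{12} \approx 67.417$)
$\frac{\left(-1965 - 925\right) + T}{t - 3873} = \frac{\left(-1965 - 925\right) + \frac{809}{12}}{299 - 3873} = \frac{-2890 + \frac{809}{12}}{-3574} = \left(- \frac{33871}{12}\right) \left(- \frac{1}{3574}\right) = \frac{33871}{42888}$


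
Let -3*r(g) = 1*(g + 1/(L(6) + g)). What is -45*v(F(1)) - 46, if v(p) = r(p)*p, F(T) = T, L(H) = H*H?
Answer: -1132/37 ≈ -30.595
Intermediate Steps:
L(H) = H²
r(g) = -g/3 - 1/(3*(36 + g)) (r(g) = -(g + 1/(6² + g))/3 = -(g + 1/(36 + g))/3 = -g/3 - 1/(3*(36 + g)))
v(p) = p*(-1 - p² - 36*p)/(3*(36 + p)) (v(p) = ((-1 - p² - 36*p)/(3*(36 + p)))*p = p*(-1 - p² - 36*p)/(3*(36 + p)))
-45*v(F(1)) - 46 = -(-45)*(1 + 1² + 36*1)/(108 + 3*1) - 46 = -(-45)*(1 + 1 + 36)/(108 + 3) - 46 = -(-45)*38/111 - 46 = -45*(-38/111) - 46 = 570/37 - 46 = -1132/37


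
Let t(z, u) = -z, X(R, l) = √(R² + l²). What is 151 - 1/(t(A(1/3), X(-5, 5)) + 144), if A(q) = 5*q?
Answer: 64474/427 ≈ 150.99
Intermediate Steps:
151 - 1/(t(A(1/3), X(-5, 5)) + 144) = 151 - 1/(-5*1/3 + 144) = 151 - 1/(-5*1*(⅓) + 144) = 151 - 1/(-5/3 + 144) = 151 - 1/427/3 = 151 - 1*3/427 = 151 - 3/427 = 64474/427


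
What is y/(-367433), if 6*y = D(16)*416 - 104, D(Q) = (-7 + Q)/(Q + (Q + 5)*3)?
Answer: 2236/87081621 ≈ 2.5677e-5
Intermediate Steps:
D(Q) = (-7 + Q)/(15 + 4*Q) (D(Q) = (-7 + Q)/(Q + (5 + Q)*3) = (-7 + Q)/(Q + (15 + 3*Q)) = (-7 + Q)/(15 + 4*Q))
y = -2236/237 (y = (((-7 + 16)/(15 + 4*16))*416 - 104)/6 = ((9/(15 + 64))*416 - 104)/6 = ((9/79)*416 - 104)/6 = (3744/79 - 104)/6 = (⅙)*(-4472/79) = -2236/237 ≈ -9.4346)
y/(-367433) = -2236/237/(-367433) = -2236/237*(-1/367433) = 2236/87081621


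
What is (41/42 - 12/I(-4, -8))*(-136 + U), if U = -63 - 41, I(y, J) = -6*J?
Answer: -1220/7 ≈ -174.29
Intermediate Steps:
U = -104
(41/42 - 12/I(-4, -8))*(-136 + U) = (41/42 - 12/((-6*(-8))))*(-136 - 104) = (41*(1/42) - 12/48)*(-240) = (41/42 - 12*1/48)*(-240) = (41/42 - ¼)*(-240) = (61/84)*(-240) = -1220/7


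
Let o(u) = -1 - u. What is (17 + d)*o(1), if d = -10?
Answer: -14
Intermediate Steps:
(17 + d)*o(1) = (17 - 10)*(-1 - 1*1) = 7*(-1 - 1) = 7*(-2) = -14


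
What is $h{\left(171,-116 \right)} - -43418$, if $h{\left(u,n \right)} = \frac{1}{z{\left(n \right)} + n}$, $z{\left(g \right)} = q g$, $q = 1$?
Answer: $\frac{10072975}{232} \approx 43418.0$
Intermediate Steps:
$z{\left(g \right)} = g$ ($z{\left(g \right)} = 1 g = g$)
$h{\left(u,n \right)} = \frac{1}{2 n}$ ($h{\left(u,n \right)} = \frac{1}{n + n} = \frac{1}{2 n}$)
$h{\left(171,-116 \right)} - -43418 = \frac{1}{2 \left(-116\right)} - -43418 = \frac{1}{2} \left(- \frac{1}{116}\right) + 43418 = - \frac{1}{232} + 43418 = \frac{10072975}{232}$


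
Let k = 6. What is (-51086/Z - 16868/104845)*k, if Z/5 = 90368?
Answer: -3893324637/2368658240 ≈ -1.6437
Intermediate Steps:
Z = 451840 (Z = 5*90368 = 451840)
(-51086/Z - 16868/104845)*k = (-51086/451840 - 16868/104845)*6 = (-51086*1/451840 - 16868*1/104845)*6 = (-25543/225920 - 16868/104845)*6 = -1297774879/4737316480*6 = -3893324637/2368658240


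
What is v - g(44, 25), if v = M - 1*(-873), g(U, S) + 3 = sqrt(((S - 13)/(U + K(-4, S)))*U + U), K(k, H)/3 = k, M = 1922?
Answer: 2798 - 11*sqrt(2)/2 ≈ 2790.2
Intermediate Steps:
K(k, H) = 3*k
g(U, S) = -3 + sqrt(U + U*(-13 + S)/(-12 + U)) (g(U, S) = -3 + sqrt(((S - 13)/(U + 3*(-4)))*U + U) = -3 + sqrt(((-13 + S)/(U - 12))*U + U) = -3 + sqrt(((-13 + S)/(-12 + U))*U + U) = -3 + sqrt(U*(-13 + S)/(-12 + U) + U) = -3 + sqrt(U + U*(-13 + S)/(-12 + U)))
v = 2795 (v = 1922 - 1*(-873) = 1922 + 873 = 2795)
v - g(44, 25) = 2795 - (-3 + sqrt(44*(-25 + 25 + 44)/(-12 + 44))) = 2795 - (-3 + sqrt(44*44/32)) = 2795 - (-3 + sqrt(44*(1/32)*44)) = 2795 - (-3 + sqrt(121/2)) = 2795 - (-3 + 11*sqrt(2)/2) = 2795 + (3 - 11*sqrt(2)/2) = 2798 - 11*sqrt(2)/2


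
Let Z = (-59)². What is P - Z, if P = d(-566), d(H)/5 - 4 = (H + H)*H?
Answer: 3200099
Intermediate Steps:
d(H) = 20 + 10*H² (d(H) = 20 + 5*((H + H)*H) = 20 + 5*((2*H)*H) = 20 + 5*(2*H²) = 20 + 10*H²)
Z = 3481
P = 3203580 (P = 20 + 10*(-566)² = 20 + 10*320356 = 20 + 3203560 = 3203580)
P - Z = 3203580 - 1*3481 = 3203580 - 3481 = 3200099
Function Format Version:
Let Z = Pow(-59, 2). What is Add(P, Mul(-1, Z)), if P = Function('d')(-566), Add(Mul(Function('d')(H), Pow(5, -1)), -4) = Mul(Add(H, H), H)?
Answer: 3200099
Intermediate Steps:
Function('d')(H) = Add(20, Mul(10, Pow(H, 2))) (Function('d')(H) = Add(20, Mul(5, Mul(Add(H, H), H))) = Add(20, Mul(5, Mul(Mul(2, H), H))) = Add(20, Mul(5, Mul(2, Pow(H, 2)))) = Add(20, Mul(10, Pow(H, 2))))
Z = 3481
P = 3203580 (P = Add(20, Mul(10, Pow(-566, 2))) = Add(20, Mul(10, 320356)) = Add(20, 3203560) = 3203580)
Add(P, Mul(-1, Z)) = Add(3203580, Mul(-1, 3481)) = Add(3203580, -3481) = 3200099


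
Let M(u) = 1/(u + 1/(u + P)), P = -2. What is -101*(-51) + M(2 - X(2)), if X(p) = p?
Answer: 5149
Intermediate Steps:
M(u) = 1/(u + 1/(-2 + u)) (M(u) = 1/(u + 1/(u - 2)) = 1/(u + 1/(-2 + u)))
-101*(-51) + M(2 - X(2)) = -101*(-51) + (-2 + (2 - 1*2))/(1 + (2 - 1*2)² - 2*(2 - 1*2)) = 5151 + (-2 + (2 - 2))/(1 + (2 - 2)² - 2*(2 - 2)) = 5151 + (-2 + 0)/(1 + 0² - 2*0) = 5151 - 2/(1 + 0 + 0) = 5151 - 2/1 = 5151 + 1*(-2) = 5151 - 2 = 5149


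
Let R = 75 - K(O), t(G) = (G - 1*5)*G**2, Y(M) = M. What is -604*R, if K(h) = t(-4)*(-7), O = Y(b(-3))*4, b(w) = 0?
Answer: 563532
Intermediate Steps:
t(G) = G**2*(-5 + G) (t(G) = (G - 5)*G**2 = (-5 + G)*G**2 = G**2*(-5 + G))
O = 0 (O = 0*4 = 0)
K(h) = 1008 (K(h) = ((-4)**2*(-5 - 4))*(-7) = (16*(-9))*(-7) = -144*(-7) = 1008)
R = -933 (R = 75 - 1*1008 = 75 - 1008 = -933)
-604*R = -604*(-933) = 563532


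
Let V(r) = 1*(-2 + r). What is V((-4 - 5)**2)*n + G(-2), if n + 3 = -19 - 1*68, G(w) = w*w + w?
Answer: -7108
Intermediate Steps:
G(w) = w + w**2 (G(w) = w**2 + w = w + w**2)
V(r) = -2 + r
n = -90 (n = -3 + (-19 - 1*68) = -3 + (-19 - 68) = -3 - 87 = -90)
V((-4 - 5)**2)*n + G(-2) = (-2 + (-4 - 5)**2)*(-90) - 2*(1 - 2) = (-2 + (-9)**2)*(-90) - 2*(-1) = (-2 + 81)*(-90) + 2 = 79*(-90) + 2 = -7110 + 2 = -7108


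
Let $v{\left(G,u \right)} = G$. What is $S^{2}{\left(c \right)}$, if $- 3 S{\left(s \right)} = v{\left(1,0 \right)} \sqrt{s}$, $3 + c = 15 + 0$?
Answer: $\frac{4}{3} \approx 1.3333$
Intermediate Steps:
$c = 12$ ($c = -3 + \left(15 + 0\right) = -3 + 15 = 12$)
$S{\left(s \right)} = - \frac{\sqrt{s}}{3}$ ($S{\left(s \right)} = - \frac{1 \sqrt{s}}{3} = - \frac{\sqrt{s}}{3}$)
$S^{2}{\left(c \right)} = \left(- \frac{\sqrt{12}}{3}\right)^{2} = \left(- \frac{2 \sqrt{3}}{3}\right)^{2} = \frac{4}{3}$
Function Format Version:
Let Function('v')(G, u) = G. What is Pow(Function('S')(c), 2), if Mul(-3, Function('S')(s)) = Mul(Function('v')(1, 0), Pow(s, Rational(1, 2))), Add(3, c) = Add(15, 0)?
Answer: Rational(4, 3) ≈ 1.3333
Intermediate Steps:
c = 12 (c = Add(-3, Add(15, 0)) = Add(-3, 15) = 12)
Function('S')(s) = Mul(Rational(-1, 3), Pow(s, Rational(1, 2))) (Function('S')(s) = Mul(Rational(-1, 3), Mul(1, Pow(s, Rational(1, 2)))) = Mul(Rational(-1, 3), Pow(s, Rational(1, 2))))
Pow(Function('S')(c), 2) = Pow(Mul(Rational(-1, 3), Pow(12, Rational(1, 2))), 2) = Pow(Mul(Rational(-1, 3), Mul(2, Pow(3, Rational(1, 2)))), 2) = Pow(Mul(Rational(-2, 3), Pow(3, Rational(1, 2))), 2) = Rational(4, 3)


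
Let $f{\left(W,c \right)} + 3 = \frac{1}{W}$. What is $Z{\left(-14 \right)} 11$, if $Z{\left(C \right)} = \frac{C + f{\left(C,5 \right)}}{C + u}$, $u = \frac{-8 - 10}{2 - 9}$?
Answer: $\frac{2629}{160} \approx 16.431$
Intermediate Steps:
$f{\left(W,c \right)} = -3 + \frac{1}{W}$
$u = \frac{18}{7}$ ($u = - \frac{18}{-7} = \left(-18\right) \left(- \frac{1}{7}\right) = \frac{18}{7} \approx 2.5714$)
$Z{\left(C \right)} = \frac{-3 + C + \frac{1}{C}}{\frac{18}{7} + C}$ ($Z{\left(C \right)} = \frac{C - \left(3 - \frac{1}{C}\right)}{C + \frac{18}{7}} = \frac{-3 + C + \frac{1}{C}}{\frac{18}{7} + C}$)
$Z{\left(-14 \right)} 11 = \frac{7 \left(1 - 14 \left(-3 - 14\right)\right)}{\left(-14\right) \left(18 + 7 \left(-14\right)\right)} 11 = 7 \left(- \frac{1}{14}\right) \frac{1}{18 - 98} \left(1 - -238\right) 11 = 7 \left(- \frac{1}{14}\right) \frac{1}{-80} \left(1 + 238\right) 11 = 7 \left(- \frac{1}{14}\right) \left(- \frac{1}{80}\right) 239 \cdot 11 = \frac{239}{160} \cdot 11 = \frac{2629}{160}$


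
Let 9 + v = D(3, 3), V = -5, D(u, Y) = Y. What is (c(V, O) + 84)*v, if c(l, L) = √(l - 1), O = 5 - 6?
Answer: -504 - 6*I*√6 ≈ -504.0 - 14.697*I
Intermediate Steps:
O = -1
c(l, L) = √(-1 + l)
v = -6 (v = -9 + 3 = -6)
(c(V, O) + 84)*v = (√(-1 - 5) + 84)*(-6) = (√(-6) + 84)*(-6) = (I*√6 + 84)*(-6) = (84 + I*√6)*(-6) = -504 - 6*I*√6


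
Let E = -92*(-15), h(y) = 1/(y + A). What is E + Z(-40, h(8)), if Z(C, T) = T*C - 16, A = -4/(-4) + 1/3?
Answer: 9518/7 ≈ 1359.7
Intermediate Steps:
A = 4/3 (A = -4*(-1/4) + 1*(1/3) = 1 + 1/3 = 4/3 ≈ 1.3333)
h(y) = 1/(4/3 + y) (h(y) = 1/(y + 4/3) = 1/(4/3 + y))
E = 1380
Z(C, T) = -16 + C*T (Z(C, T) = C*T - 16 = -16 + C*T)
E + Z(-40, h(8)) = 1380 + (-16 - 120/(4 + 3*8)) = 1380 + (-16 - 120/(4 + 24)) = 1380 + (-16 - 120/28) = 1380 + (-16 - 40*3/28) = 1380 + (-16 - 30/7) = 1380 - 142/7 = 9518/7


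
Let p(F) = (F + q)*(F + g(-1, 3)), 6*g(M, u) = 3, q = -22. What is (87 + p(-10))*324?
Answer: 126684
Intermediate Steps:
g(M, u) = ½ (g(M, u) = (⅙)*3 = ½)
p(F) = (½ + F)*(-22 + F) (p(F) = (F - 22)*(F + ½) = (-22 + F)*(½ + F) = (½ + F)*(-22 + F))
(87 + p(-10))*324 = (87 + (-11 + (-10)² - 43/2*(-10)))*324 = (87 + (-11 + 100 + 215))*324 = (87 + 304)*324 = 391*324 = 126684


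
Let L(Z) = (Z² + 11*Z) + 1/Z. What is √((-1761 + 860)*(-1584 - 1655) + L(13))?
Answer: 56*√157287/13 ≈ 1708.4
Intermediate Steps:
L(Z) = 1/Z + Z² + 11*Z
√((-1761 + 860)*(-1584 - 1655) + L(13)) = √((-1761 + 860)*(-1584 - 1655) + (1 + 13²*(11 + 13))/13) = √(-901*(-3239) + (1 + 169*24)/13) = √(2918339 + (1 + 4056)/13) = √(2918339 + (1/13)*4057) = √(2918339 + 4057/13) = √(37942464/13) = 56*√157287/13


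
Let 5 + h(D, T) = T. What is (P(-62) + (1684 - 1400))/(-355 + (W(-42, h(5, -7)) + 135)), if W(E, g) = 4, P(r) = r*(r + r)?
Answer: -1993/54 ≈ -36.907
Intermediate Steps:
P(r) = 2*r² (P(r) = r*(2*r) = 2*r²)
h(D, T) = -5 + T
(P(-62) + (1684 - 1400))/(-355 + (W(-42, h(5, -7)) + 135)) = (2*(-62)² + (1684 - 1400))/(-355 + (4 + 135)) = (2*3844 + 284)/(-355 + 139) = (7688 + 284)/(-216) = 7972*(-1/216) = -1993/54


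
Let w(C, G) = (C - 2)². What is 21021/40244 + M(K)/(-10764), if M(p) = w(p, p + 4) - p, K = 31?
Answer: 5379789/12032956 ≈ 0.44709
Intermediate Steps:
w(C, G) = (-2 + C)²
M(p) = (-2 + p)² - p
21021/40244 + M(K)/(-10764) = 21021/40244 + ((-2 + 31)² - 1*31)/(-10764) = 21021*(1/40244) + (29² - 31)*(-1/10764) = 21021/40244 + (841 - 31)*(-1/10764) = 21021/40244 + 810*(-1/10764) = 21021/40244 - 45/598 = 5379789/12032956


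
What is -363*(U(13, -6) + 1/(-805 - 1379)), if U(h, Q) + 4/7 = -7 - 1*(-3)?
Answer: 1208185/728 ≈ 1659.6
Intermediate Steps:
U(h, Q) = -32/7 (U(h, Q) = -4/7 + (-7 - 1*(-3)) = -4/7 + (-7 + 3) = -4/7 - 4 = -32/7)
-363*(U(13, -6) + 1/(-805 - 1379)) = -363*(-32/7 + 1/(-805 - 1379)) = -363*(-32/7 + 1/(-2184)) = -363*(-32/7 - 1/2184) = -363*(-9985/2184) = 1208185/728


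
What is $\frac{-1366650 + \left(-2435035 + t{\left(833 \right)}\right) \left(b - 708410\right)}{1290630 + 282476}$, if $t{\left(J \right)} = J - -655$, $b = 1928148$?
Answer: $- \frac{1484145558668}{786553} \approx -1.8869 \cdot 10^{6}$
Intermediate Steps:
$t{\left(J \right)} = 655 + J$ ($t{\left(J \right)} = J + 655 = 655 + J$)
$\frac{-1366650 + \left(-2435035 + t{\left(833 \right)}\right) \left(b - 708410\right)}{1290630 + 282476} = \frac{-1366650 + \left(-2435035 + \left(655 + 833\right)\right) \left(1928148 - 708410\right)}{1290630 + 282476} = \frac{-1366650 + \left(-2435035 + 1488\right) 1219738}{1573106} = \left(-1366650 - 2968289750686\right) \frac{1}{1573106} = \left(-2968291117336\right) \frac{1}{1573106} = - \frac{1484145558668}{786553}$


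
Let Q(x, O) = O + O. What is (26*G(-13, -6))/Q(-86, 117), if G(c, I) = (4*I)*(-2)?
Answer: 16/3 ≈ 5.3333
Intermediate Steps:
G(c, I) = -8*I
Q(x, O) = 2*O
(26*G(-13, -6))/Q(-86, 117) = (26*(-8*(-6)))/((2*117)) = (26*48)/234 = 1248*(1/234) = 16/3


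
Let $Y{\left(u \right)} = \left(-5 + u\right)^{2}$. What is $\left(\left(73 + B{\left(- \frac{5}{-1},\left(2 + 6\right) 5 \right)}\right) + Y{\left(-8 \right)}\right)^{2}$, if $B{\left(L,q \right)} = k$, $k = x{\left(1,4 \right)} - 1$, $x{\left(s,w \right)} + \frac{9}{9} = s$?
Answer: $58081$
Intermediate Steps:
$x{\left(s,w \right)} = -1 + s$
$k = -1$ ($k = \left(-1 + 1\right) - 1 = 0 - 1 = -1$)
$B{\left(L,q \right)} = -1$
$\left(\left(73 + B{\left(- \frac{5}{-1},\left(2 + 6\right) 5 \right)}\right) + Y{\left(-8 \right)}\right)^{2} = \left(\left(73 - 1\right) + \left(-5 - 8\right)^{2}\right)^{2} = \left(72 + \left(-13\right)^{2}\right)^{2} = \left(72 + 169\right)^{2} = 241^{2} = 58081$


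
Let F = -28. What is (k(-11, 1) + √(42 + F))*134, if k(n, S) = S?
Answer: 134 + 134*√14 ≈ 635.38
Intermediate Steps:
(k(-11, 1) + √(42 + F))*134 = (1 + √(42 - 28))*134 = (1 + √14)*134 = 134 + 134*√14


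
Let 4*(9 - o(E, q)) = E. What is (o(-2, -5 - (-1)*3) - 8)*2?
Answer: 3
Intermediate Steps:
o(E, q) = 9 - E/4
(o(-2, -5 - (-1)*3) - 8)*2 = ((9 - 1/4*(-2)) - 8)*2 = ((9 + 1/2) - 8)*2 = (19/2 - 8)*2 = (3/2)*2 = 3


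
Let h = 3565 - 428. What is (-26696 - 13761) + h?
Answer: -37320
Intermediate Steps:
h = 3137
(-26696 - 13761) + h = (-26696 - 13761) + 3137 = -40457 + 3137 = -37320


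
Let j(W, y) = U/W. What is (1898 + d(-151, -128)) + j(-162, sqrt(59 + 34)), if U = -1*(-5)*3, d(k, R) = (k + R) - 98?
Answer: 82129/54 ≈ 1520.9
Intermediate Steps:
d(k, R) = -98 + R + k (d(k, R) = (R + k) - 98 = -98 + R + k)
U = 15 (U = 5*3 = 15)
j(W, y) = 15/W
(1898 + d(-151, -128)) + j(-162, sqrt(59 + 34)) = (1898 + (-98 - 128 - 151)) + 15/(-162) = (1898 - 377) + 15*(-1/162) = 1521 - 5/54 = 82129/54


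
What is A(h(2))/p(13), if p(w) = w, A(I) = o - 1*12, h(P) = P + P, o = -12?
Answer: -24/13 ≈ -1.8462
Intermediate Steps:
h(P) = 2*P
A(I) = -24 (A(I) = -12 - 1*12 = -12 - 12 = -24)
A(h(2))/p(13) = -24/13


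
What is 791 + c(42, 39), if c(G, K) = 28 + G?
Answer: 861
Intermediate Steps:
791 + c(42, 39) = 791 + (28 + 42) = 791 + 70 = 861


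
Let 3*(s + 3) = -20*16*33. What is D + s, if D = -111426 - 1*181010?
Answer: -295959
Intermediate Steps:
s = -3523 (s = -3 + (-20*16*33)/3 = -3 + (-320*33)/3 = -3 + (1/3)*(-10560) = -3 - 3520 = -3523)
D = -292436 (D = -111426 - 181010 = -292436)
D + s = -292436 - 3523 = -295959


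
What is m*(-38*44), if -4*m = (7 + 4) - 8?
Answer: 1254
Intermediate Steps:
m = -3/4 (m = -((7 + 4) - 8)/4 = -(11 - 8)/4 = -1/4*3 = -3/4 ≈ -0.75000)
m*(-38*44) = -(-57)*44/2 = -3/4*(-1672) = 1254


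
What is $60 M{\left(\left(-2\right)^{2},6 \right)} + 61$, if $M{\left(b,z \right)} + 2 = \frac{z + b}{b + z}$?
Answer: $1$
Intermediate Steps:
$M{\left(b,z \right)} = -1$ ($M{\left(b,z \right)} = -2 + \frac{z + b}{b + z} = -2 + \frac{b + z}{b + z} = -2 + 1 = -1$)
$60 M{\left(\left(-2\right)^{2},6 \right)} + 61 = 60 \left(-1\right) + 61 = -60 + 61 = 1$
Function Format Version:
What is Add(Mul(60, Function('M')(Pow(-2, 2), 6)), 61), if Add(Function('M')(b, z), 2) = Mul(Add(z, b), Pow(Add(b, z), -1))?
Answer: 1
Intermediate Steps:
Function('M')(b, z) = -1 (Function('M')(b, z) = Add(-2, Mul(Add(z, b), Pow(Add(b, z), -1))) = Add(-2, Mul(Add(b, z), Pow(Add(b, z), -1))) = Add(-2, 1) = -1)
Add(Mul(60, Function('M')(Pow(-2, 2), 6)), 61) = Add(Mul(60, -1), 61) = Add(-60, 61) = 1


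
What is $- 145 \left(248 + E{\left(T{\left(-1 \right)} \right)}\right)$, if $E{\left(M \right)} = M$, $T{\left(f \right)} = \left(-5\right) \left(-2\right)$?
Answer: $-37410$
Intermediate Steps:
$T{\left(f \right)} = 10$
$- 145 \left(248 + E{\left(T{\left(-1 \right)} \right)}\right) = - 145 \left(248 + 10\right) = \left(-145\right) 258 = -37410$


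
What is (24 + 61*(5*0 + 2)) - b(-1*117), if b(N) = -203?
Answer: 349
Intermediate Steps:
(24 + 61*(5*0 + 2)) - b(-1*117) = (24 + 61*(5*0 + 2)) - 1*(-203) = (24 + 61*(0 + 2)) + 203 = (24 + 61*2) + 203 = (24 + 122) + 203 = 146 + 203 = 349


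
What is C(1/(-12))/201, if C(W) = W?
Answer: -1/2412 ≈ -0.00041459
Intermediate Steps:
C(1/(-12))/201 = 1/(-12*201) = -1/12*1/201 = -1/2412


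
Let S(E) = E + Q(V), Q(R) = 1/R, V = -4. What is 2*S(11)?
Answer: 43/2 ≈ 21.500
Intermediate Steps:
S(E) = -¼ + E (S(E) = E + 1/(-4) = E - ¼ = -¼ + E)
2*S(11) = 2*(-¼ + 11) = 2*(43/4) = 43/2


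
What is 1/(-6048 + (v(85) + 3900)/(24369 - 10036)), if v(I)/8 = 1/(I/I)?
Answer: -14333/86682076 ≈ -0.00016535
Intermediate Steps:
v(I) = 8 (v(I) = 8/((I/I)) = 8/1 = 8*1 = 8)
1/(-6048 + (v(85) + 3900)/(24369 - 10036)) = 1/(-6048 + (8 + 3900)/(24369 - 10036)) = 1/(-6048 + 3908/14333) = 1/(-86682076/14333) = -14333/86682076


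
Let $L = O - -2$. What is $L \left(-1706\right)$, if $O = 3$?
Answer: $-8530$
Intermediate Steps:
$L = 5$ ($L = 3 - -2 = 3 + 2 = 5$)
$L \left(-1706\right) = 5 \left(-1706\right) = -8530$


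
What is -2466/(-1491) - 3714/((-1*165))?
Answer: 660496/27335 ≈ 24.163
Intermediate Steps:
-2466/(-1491) - 3714/((-1*165)) = -2466*(-1/1491) - 3714/(-165) = 822/497 - 3714*(-1/165) = 822/497 + 1238/55 = 660496/27335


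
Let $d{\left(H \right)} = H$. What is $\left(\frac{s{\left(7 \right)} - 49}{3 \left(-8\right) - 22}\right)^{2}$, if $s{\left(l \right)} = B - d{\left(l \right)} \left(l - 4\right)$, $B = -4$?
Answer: $\frac{1369}{529} \approx 2.5879$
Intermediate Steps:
$s{\left(l \right)} = -4 - l \left(-4 + l\right)$ ($s{\left(l \right)} = -4 - l \left(l - 4\right) = -4 - l \left(-4 + l\right)$)
$\left(\frac{s{\left(7 \right)} - 49}{3 \left(-8\right) - 22}\right)^{2} = \left(\frac{\left(-4 - 7^{2} + 4 \cdot 7\right) - 49}{3 \left(-8\right) - 22}\right)^{2} = \left(\frac{\left(-4 - 49 + 28\right) - 49}{-24 - 22}\right)^{2} = \left(\frac{\left(-4 - 49 + 28\right) - 49}{-46}\right)^{2} = \left(\left(-25 - 49\right) \left(- \frac{1}{46}\right)\right)^{2} = \left(\left(-74\right) \left(- \frac{1}{46}\right)\right)^{2} = \left(\frac{37}{23}\right)^{2} = \frac{1369}{529}$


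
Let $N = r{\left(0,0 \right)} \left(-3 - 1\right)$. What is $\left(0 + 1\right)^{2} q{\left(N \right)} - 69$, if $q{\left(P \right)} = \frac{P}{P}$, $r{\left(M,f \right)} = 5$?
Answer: $-68$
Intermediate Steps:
$N = -20$ ($N = 5 \left(-3 - 1\right) = 5 \left(-4\right) = -20$)
$q{\left(P \right)} = 1$
$\left(0 + 1\right)^{2} q{\left(N \right)} - 69 = \left(0 + 1\right)^{2} \cdot 1 - 69 = 1^{2} \cdot 1 - 69 = 1 \cdot 1 - 69 = 1 - 69 = -68$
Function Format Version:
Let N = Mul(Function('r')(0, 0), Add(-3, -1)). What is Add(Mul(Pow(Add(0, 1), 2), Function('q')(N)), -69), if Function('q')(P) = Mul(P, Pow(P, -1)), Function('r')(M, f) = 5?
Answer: -68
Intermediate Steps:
N = -20 (N = Mul(5, Add(-3, -1)) = Mul(5, -4) = -20)
Function('q')(P) = 1
Add(Mul(Pow(Add(0, 1), 2), Function('q')(N)), -69) = Add(Mul(Pow(Add(0, 1), 2), 1), -69) = Add(Mul(Pow(1, 2), 1), -69) = Add(Mul(1, 1), -69) = Add(1, -69) = -68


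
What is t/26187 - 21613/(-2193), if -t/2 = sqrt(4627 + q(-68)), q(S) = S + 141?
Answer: 21613/2193 - 20*sqrt(47)/26187 ≈ 9.8502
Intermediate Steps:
q(S) = 141 + S
t = -20*sqrt(47) (t = -2*sqrt(4627 + (141 - 68)) = -2*sqrt(4627 + 73) = -20*sqrt(47) ≈ -137.11)
t/26187 - 21613/(-2193) = -20*sqrt(47)/26187 - 21613/(-2193) = -20*sqrt(47)*(1/26187) - 21613*(-1/2193) = -20*sqrt(47)/26187 + 21613/2193 = 21613/2193 - 20*sqrt(47)/26187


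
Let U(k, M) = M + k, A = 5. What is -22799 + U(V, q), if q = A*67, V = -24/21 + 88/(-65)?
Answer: -10222256/455 ≈ -22467.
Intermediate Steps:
V = -1136/455 (V = -24*1/21 + 88*(-1/65) = -8/7 - 88/65 = -1136/455 ≈ -2.4967)
q = 335 (q = 5*67 = 335)
-22799 + U(V, q) = -22799 + (335 - 1136/455) = -22799 + 151289/455 = -10222256/455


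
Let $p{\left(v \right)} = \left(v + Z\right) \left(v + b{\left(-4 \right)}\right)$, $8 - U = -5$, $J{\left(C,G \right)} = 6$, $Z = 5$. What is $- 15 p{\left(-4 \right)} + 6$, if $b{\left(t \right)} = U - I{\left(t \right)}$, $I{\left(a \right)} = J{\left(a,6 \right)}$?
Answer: $-39$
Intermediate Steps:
$I{\left(a \right)} = 6$
$U = 13$ ($U = 8 - -5 = 8 + 5 = 13$)
$b{\left(t \right)} = 7$ ($b{\left(t \right)} = 13 - 6 = 7$)
$p{\left(v \right)} = \left(5 + v\right) \left(7 + v\right)$ ($p{\left(v \right)} = \left(v + 5\right) \left(v + 7\right) = \left(5 + v\right) \left(7 + v\right)$)
$- 15 p{\left(-4 \right)} + 6 = - 15 \left(35 + \left(-4\right)^{2} + 12 \left(-4\right)\right) + 6 = - 15 \left(35 + 16 - 48\right) + 6 = \left(-15\right) 3 + 6 = -45 + 6 = -39$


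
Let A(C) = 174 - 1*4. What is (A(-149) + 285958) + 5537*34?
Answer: 474386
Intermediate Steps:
A(C) = 170 (A(C) = 174 - 4 = 170)
(A(-149) + 285958) + 5537*34 = (170 + 285958) + 5537*34 = 286128 + 188258 = 474386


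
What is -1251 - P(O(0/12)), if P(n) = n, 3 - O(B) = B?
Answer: -1254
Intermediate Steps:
O(B) = 3 - B
-1251 - P(O(0/12)) = -1251 - (3 - 0/12) = -1251 - (3 - 1*0) = -1251 - (3 + 0) = -1251 - 1*3 = -1251 - 3 = -1254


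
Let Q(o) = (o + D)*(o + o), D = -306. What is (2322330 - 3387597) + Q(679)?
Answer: -558733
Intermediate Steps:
Q(o) = 2*o*(-306 + o) (Q(o) = (o - 306)*(o + o) = (-306 + o)*(2*o) = 2*o*(-306 + o))
(2322330 - 3387597) + Q(679) = (2322330 - 3387597) + 2*679*(-306 + 679) = -1065267 + 2*679*373 = -1065267 + 506534 = -558733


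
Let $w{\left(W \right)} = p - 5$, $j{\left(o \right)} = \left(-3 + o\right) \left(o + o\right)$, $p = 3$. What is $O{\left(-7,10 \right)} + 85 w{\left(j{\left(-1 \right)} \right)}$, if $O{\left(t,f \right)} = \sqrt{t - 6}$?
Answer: $-170 + i \sqrt{13} \approx -170.0 + 3.6056 i$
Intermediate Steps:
$O{\left(t,f \right)} = \sqrt{-6 + t}$
$j{\left(o \right)} = 2 o \left(-3 + o\right)$ ($j{\left(o \right)} = \left(-3 + o\right) 2 o = 2 o \left(-3 + o\right)$)
$w{\left(W \right)} = -2$ ($w{\left(W \right)} = 3 - 5 = -2$)
$O{\left(-7,10 \right)} + 85 w{\left(j{\left(-1 \right)} \right)} = \sqrt{-6 - 7} + 85 \left(-2\right) = \sqrt{-13} - 170 = i \sqrt{13} - 170 = -170 + i \sqrt{13}$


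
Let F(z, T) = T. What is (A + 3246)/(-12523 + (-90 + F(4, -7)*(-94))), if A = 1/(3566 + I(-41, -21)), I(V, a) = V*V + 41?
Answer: -17164849/63218040 ≈ -0.27152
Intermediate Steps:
I(V, a) = 41 + V**2 (I(V, a) = V**2 + 41 = 41 + V**2)
A = 1/5288 (A = 1/(3566 + (41 + (-41)**2)) = 1/(3566 + (41 + 1681)) = 1/(3566 + 1722) = 1/5288 ≈ 0.00018911)
(A + 3246)/(-12523 + (-90 + F(4, -7)*(-94))) = (1/5288 + 3246)/(-12523 + (-90 - 7*(-94))) = 17164849/(5288*(-12523 + (-90 + 658))) = 17164849/(5288*(-12523 + 568)) = (17164849/5288)/(-11955) = (17164849/5288)*(-1/11955) = -17164849/63218040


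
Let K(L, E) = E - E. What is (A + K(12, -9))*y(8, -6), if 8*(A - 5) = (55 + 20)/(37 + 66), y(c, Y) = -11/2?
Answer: -46145/1648 ≈ -28.001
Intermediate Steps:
K(L, E) = 0
y(c, Y) = -11/2 (y(c, Y) = -11*½ = -11/2)
A = 4195/824 (A = 5 + ((55 + 20)/(37 + 66))/8 = 5 + (75/103)/8 = 5 + (75*(1/103))/8 = 5 + (⅛)*(75/103) = 5 + 75/824 = 4195/824 ≈ 5.0910)
(A + K(12, -9))*y(8, -6) = (4195/824 + 0)*(-11/2) = (4195/824)*(-11/2) = -46145/1648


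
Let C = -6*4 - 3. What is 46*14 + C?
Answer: 617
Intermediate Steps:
C = -27 (C = -24 - 3 = -27)
46*14 + C = 46*14 - 27 = 644 - 27 = 617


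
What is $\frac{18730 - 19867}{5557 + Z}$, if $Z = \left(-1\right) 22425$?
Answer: $\frac{1137}{16868} \approx 0.067406$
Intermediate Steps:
$Z = -22425$
$\frac{18730 - 19867}{5557 + Z} = \frac{18730 - 19867}{5557 - 22425} = - \frac{1137}{-16868} = \left(-1137\right) \left(- \frac{1}{16868}\right) = \frac{1137}{16868}$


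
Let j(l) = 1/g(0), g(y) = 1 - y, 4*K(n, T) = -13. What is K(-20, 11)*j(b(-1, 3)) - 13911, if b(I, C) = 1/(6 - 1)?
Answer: -55657/4 ≈ -13914.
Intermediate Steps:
K(n, T) = -13/4 (K(n, T) = (1/4)*(-13) = -13/4)
b(I, C) = 1/5
j(l) = 1 (j(l) = 1/(1 - 1*0) = 1/(1 + 0) = 1/1 = 1)
K(-20, 11)*j(b(-1, 3)) - 13911 = -13/4*1 - 13911 = -13/4 - 13911 = -55657/4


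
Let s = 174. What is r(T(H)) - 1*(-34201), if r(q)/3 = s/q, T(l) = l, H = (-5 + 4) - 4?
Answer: 170483/5 ≈ 34097.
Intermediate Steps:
H = -5 (H = -1 - 4 = -5)
r(q) = 522/q (r(q) = 3*(174/q) = 522/q)
r(T(H)) - 1*(-34201) = 522/(-5) - 1*(-34201) = 522*(-⅕) + 34201 = -522/5 + 34201 = 170483/5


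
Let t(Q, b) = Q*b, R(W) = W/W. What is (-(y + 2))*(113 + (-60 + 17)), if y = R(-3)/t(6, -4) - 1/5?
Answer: -1477/12 ≈ -123.08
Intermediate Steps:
R(W) = 1
y = -29/120 (y = 1/(6*(-4)) - 1/5 = 1/(-24) - 1*1/5 = 1*(-1/24) - 1/5 = -1/24 - 1/5 = -29/120 ≈ -0.24167)
(-(y + 2))*(113 + (-60 + 17)) = (-(-29/120 + 2))*(113 + (-60 + 17)) = (-1*211/120)*(113 - 43) = -211/120*70 = -1477/12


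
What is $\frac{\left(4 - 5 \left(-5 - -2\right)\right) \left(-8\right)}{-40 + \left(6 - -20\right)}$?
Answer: $\frac{76}{7} \approx 10.857$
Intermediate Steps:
$\frac{\left(4 - 5 \left(-5 - -2\right)\right) \left(-8\right)}{-40 + \left(6 - -20\right)} = \frac{\left(4 - 5 \left(-5 + 2\right)\right) \left(-8\right)}{-40 + \left(6 + 20\right)} = \frac{\left(4 - -15\right) \left(-8\right)}{-40 + 26} = \frac{\left(4 + 15\right) \left(-8\right)}{-14} = 19 \left(-8\right) \left(- \frac{1}{14}\right) = \left(-152\right) \left(- \frac{1}{14}\right) = \frac{76}{7}$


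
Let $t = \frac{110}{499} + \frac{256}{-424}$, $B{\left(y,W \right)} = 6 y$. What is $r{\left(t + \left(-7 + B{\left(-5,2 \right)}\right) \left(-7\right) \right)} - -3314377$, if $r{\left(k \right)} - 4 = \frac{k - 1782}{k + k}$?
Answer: $\frac{4121661117541}{1243570} \approx 3.3144 \cdot 10^{6}$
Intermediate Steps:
$t = - \frac{10138}{26447}$ ($t = 110 \cdot \frac{1}{499} + 256 \left(- \frac{1}{424}\right) = \frac{110}{499} - \frac{32}{53} = - \frac{10138}{26447} \approx -0.38333$)
$r{\left(k \right)} = 4 + \frac{-1782 + k}{2 k}$ ($r{\left(k \right)} = 4 + \frac{k - 1782}{k + k} = 4 + \frac{-1782 + k}{2 k}$)
$r{\left(t + \left(-7 + B{\left(-5,2 \right)}\right) \left(-7\right) \right)} - -3314377 = \left(\frac{9}{2} - \frac{891}{- \frac{10138}{26447} + \left(-7 + 6 \left(-5\right)\right) \left(-7\right)}\right) - -3314377 = \left(\frac{9}{2} - \frac{891}{- \frac{10138}{26447} + \left(-7 - 30\right) \left(-7\right)}\right) + 3314377 = \left(\frac{9}{2} - \frac{891}{- \frac{10138}{26447} - -259}\right) + 3314377 = \left(\frac{9}{2} - \frac{891}{- \frac{10138}{26447} + 259}\right) + 3314377 = \left(\frac{9}{2} - \frac{891}{\frac{6839635}{26447}}\right) + 3314377 = \left(\frac{9}{2} - \frac{2142207}{621785}\right) + 3314377 = \frac{1311651}{1243570} + 3314377 = \frac{4121661117541}{1243570}$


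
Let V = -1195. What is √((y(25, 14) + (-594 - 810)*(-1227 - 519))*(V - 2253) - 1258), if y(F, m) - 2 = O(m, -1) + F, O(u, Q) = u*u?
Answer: 7*I*√172513106 ≈ 91941.0*I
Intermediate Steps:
O(u, Q) = u²
y(F, m) = 2 + F + m² (y(F, m) = 2 + (m² + F) = 2 + (F + m²) = 2 + F + m²)
√((y(25, 14) + (-594 - 810)*(-1227 - 519))*(V - 2253) - 1258) = √(((2 + 25 + 14²) + (-594 - 810)*(-1227 - 519))*(-1195 - 2253) - 1258) = √(((2 + 25 + 196) - 1404*(-1746))*(-3448) - 1258) = √((223 + 2451384)*(-3448) - 1258) = √(2451607*(-3448) - 1258) = √(-8453140936 - 1258) = √(-8453142194) = 7*I*√172513106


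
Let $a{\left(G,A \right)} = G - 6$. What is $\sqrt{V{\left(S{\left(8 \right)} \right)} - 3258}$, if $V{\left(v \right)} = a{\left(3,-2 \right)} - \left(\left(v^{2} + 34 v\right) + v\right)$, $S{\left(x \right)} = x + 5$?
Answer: $i \sqrt{3885} \approx 62.33 i$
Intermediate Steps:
$a{\left(G,A \right)} = -6 + G$ ($a{\left(G,A \right)} = G - 6 = -6 + G$)
$S{\left(x \right)} = 5 + x$
$V{\left(v \right)} = -3 - v^{2} - 35 v$ ($V{\left(v \right)} = \left(-6 + 3\right) - \left(\left(v^{2} + 34 v\right) + v\right) = -3 - \left(v^{2} + 35 v\right) = -3 - v^{2} - 35 v$)
$\sqrt{V{\left(S{\left(8 \right)} \right)} - 3258} = \sqrt{\left(-3 - \left(5 + 8\right)^{2} - 35 \left(5 + 8\right)\right) - 3258} = \sqrt{\left(-3 - 13^{2} - 455\right) - 3258} = \sqrt{\left(-3 - 169 - 455\right) - 3258} = \sqrt{-627 - 3258} = \sqrt{-3885} = i \sqrt{3885}$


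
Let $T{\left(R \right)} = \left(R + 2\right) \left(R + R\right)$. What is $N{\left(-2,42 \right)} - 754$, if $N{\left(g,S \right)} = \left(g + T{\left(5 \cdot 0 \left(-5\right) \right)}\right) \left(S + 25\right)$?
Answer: $-888$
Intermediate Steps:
$T{\left(R \right)} = 2 R \left(2 + R\right)$ ($T{\left(R \right)} = \left(2 + R\right) 2 R = 2 R \left(2 + R\right)$)
$N{\left(g,S \right)} = g \left(25 + S\right)$ ($N{\left(g,S \right)} = \left(g + 2 \cdot 5 \cdot 0 \left(-5\right) \left(2 + 5 \cdot 0 \left(-5\right)\right)\right) \left(S + 25\right) = \left(g + 2 \cdot 0 \left(-5\right) \left(2 + 0 \left(-5\right)\right)\right) \left(25 + S\right) = \left(g + 2 \cdot 0 \left(2 + 0\right)\right) \left(25 + S\right) = \left(g + 2 \cdot 0 \cdot 2\right) \left(25 + S\right) = \left(g + 0\right) \left(25 + S\right) = g \left(25 + S\right)$)
$N{\left(-2,42 \right)} - 754 = - 2 \left(25 + 42\right) - 754 = \left(-2\right) 67 - 754 = -134 - 754 = -888$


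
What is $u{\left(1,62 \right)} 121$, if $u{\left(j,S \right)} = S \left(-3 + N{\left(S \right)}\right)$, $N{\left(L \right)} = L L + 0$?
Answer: $28815182$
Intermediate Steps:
$N{\left(L \right)} = L^{2}$ ($N{\left(L \right)} = L^{2} + 0 = L^{2}$)
$u{\left(j,S \right)} = S \left(-3 + S^{2}\right)$
$u{\left(1,62 \right)} 121 = 62 \left(-3 + 62^{2}\right) 121 = 62 \left(-3 + 3844\right) 121 = 62 \cdot 3841 \cdot 121 = 238142 \cdot 121 = 28815182$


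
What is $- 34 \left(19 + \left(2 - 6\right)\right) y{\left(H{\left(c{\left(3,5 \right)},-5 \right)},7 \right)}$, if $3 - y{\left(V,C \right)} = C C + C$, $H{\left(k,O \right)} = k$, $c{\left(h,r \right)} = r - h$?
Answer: $27030$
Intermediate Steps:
$y{\left(V,C \right)} = 3 - C - C^{2}$ ($y{\left(V,C \right)} = 3 - \left(C C + C\right) = 3 - \left(C^{2} + C\right) = 3 - \left(C + C^{2}\right) = 3 - C - C^{2}$)
$- 34 \left(19 + \left(2 - 6\right)\right) y{\left(H{\left(c{\left(3,5 \right)},-5 \right)},7 \right)} = - 34 \left(19 + \left(2 - 6\right)\right) \left(3 - 7 - 7^{2}\right) = - 34 \left(19 - 4\right) \left(3 - 7 - 49\right) = \left(-34\right) 15 \left(3 - 7 - 49\right) = \left(-510\right) \left(-53\right) = 27030$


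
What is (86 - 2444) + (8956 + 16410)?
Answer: 23008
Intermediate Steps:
(86 - 2444) + (8956 + 16410) = -2358 + 25366 = 23008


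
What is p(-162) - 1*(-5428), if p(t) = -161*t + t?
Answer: 31348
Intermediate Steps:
p(t) = -160*t
p(-162) - 1*(-5428) = -160*(-162) - 1*(-5428) = 25920 + 5428 = 31348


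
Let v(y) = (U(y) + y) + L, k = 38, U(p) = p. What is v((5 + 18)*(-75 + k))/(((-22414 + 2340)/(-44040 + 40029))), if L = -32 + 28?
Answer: -3421383/10037 ≈ -340.88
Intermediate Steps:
L = -4
v(y) = -4 + 2*y (v(y) = (y + y) - 4 = 2*y - 4 = -4 + 2*y)
v((5 + 18)*(-75 + k))/(((-22414 + 2340)/(-44040 + 40029))) = (-4 + 2*((5 + 18)*(-75 + 38)))/(((-22414 + 2340)/(-44040 + 40029))) = (-4 + 2*(23*(-37)))/((-20074/(-4011))) = (-4 + 2*(-851))/((-20074*(-1/4011))) = (-4 - 1702)/(20074/4011) = -1706*4011/20074 = -3421383/10037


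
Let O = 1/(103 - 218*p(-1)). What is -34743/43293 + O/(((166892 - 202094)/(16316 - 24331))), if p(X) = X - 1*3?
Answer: -79473367697/99060012090 ≈ -0.80227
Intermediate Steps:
p(X) = -3 + X (p(X) = X - 3 = -3 + X)
O = 1/975 (O = 1/(103 - 218*(-3 - 1)) = 1/(103 - 218*(-4)) = 1/(103 + 872) = 1/975 ≈ 0.0010256)
-34743/43293 + O/(((166892 - 202094)/(16316 - 24331))) = -34743/43293 + 1/(975*(((166892 - 202094)/(16316 - 24331)))) = -34743*1/43293 + 1/(975*((-35202/(-8015)))) = -11581/14431 + 1/(975*((-35202*(-1/8015)))) = -11581/14431 + 1/(975*(35202/8015)) = -11581/14431 + (1/975)*(8015/35202) = -11581/14431 + 1603/6864390 = -79473367697/99060012090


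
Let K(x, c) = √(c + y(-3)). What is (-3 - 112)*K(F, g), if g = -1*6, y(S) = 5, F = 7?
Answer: -115*I ≈ -115.0*I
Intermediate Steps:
g = -6
K(x, c) = √(5 + c) (K(x, c) = √(c + 5) = √(5 + c))
(-3 - 112)*K(F, g) = (-3 - 112)*√(5 - 6) = -115*I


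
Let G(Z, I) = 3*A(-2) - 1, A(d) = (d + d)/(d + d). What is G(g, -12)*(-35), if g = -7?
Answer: -70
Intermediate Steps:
A(d) = 1 (A(d) = (2*d)/((2*d)) = (2*d)*(1/(2*d)) = 1)
G(Z, I) = 2 (G(Z, I) = 3*1 - 1 = 3 - 1 = 2)
G(g, -12)*(-35) = 2*(-35) = -70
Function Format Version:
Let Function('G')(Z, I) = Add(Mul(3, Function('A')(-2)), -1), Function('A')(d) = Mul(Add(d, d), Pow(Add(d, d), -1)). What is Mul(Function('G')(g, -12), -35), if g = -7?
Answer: -70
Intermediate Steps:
Function('A')(d) = 1 (Function('A')(d) = Mul(Mul(2, d), Pow(Mul(2, d), -1)) = Mul(Mul(2, d), Mul(Rational(1, 2), Pow(d, -1))) = 1)
Function('G')(Z, I) = 2 (Function('G')(Z, I) = Add(Mul(3, 1), -1) = Add(3, -1) = 2)
Mul(Function('G')(g, -12), -35) = Mul(2, -35) = -70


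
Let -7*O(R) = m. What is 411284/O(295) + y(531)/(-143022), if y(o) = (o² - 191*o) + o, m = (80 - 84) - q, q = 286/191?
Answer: 170228802223/325050 ≈ 5.2370e+5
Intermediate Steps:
q = 286/191 (q = 286*(1/191) = 286/191 ≈ 1.4974)
m = -1050/191 (m = (80 - 84) - 1*286/191 = -4 - 286/191 = -1050/191 ≈ -5.4974)
O(R) = 150/191 (O(R) = -⅐*(-1050/191) = 150/191)
y(o) = o² - 190*o
411284/O(295) + y(531)/(-143022) = 411284/(150/191) + (531*(-190 + 531))/(-143022) = 411284*(191/150) + (531*341)*(-1/143022) = 39277622/75 + 181071*(-1/143022) = 39277622/75 - 5487/4334 = 170228802223/325050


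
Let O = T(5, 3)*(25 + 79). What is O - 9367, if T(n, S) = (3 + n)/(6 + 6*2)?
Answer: -83887/9 ≈ -9320.8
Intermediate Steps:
T(n, S) = ⅙ + n/18 (T(n, S) = (3 + n)/(6 + 12) = (3 + n)/18 = (3 + n)*(1/18) = ⅙ + n/18)
O = 416/9 (O = (⅙ + (1/18)*5)*(25 + 79) = (⅙ + 5/18)*104 = (4/9)*104 = 416/9 ≈ 46.222)
O - 9367 = 416/9 - 9367 = -83887/9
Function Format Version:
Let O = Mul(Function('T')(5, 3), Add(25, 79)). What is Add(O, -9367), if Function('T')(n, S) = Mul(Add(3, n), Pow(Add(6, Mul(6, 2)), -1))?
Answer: Rational(-83887, 9) ≈ -9320.8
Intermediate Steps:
Function('T')(n, S) = Add(Rational(1, 6), Mul(Rational(1, 18), n)) (Function('T')(n, S) = Mul(Add(3, n), Pow(Add(6, 12), -1)) = Mul(Add(3, n), Pow(18, -1)) = Mul(Add(3, n), Rational(1, 18)) = Add(Rational(1, 6), Mul(Rational(1, 18), n)))
O = Rational(416, 9) (O = Mul(Add(Rational(1, 6), Mul(Rational(1, 18), 5)), Add(25, 79)) = Mul(Add(Rational(1, 6), Rational(5, 18)), 104) = Mul(Rational(4, 9), 104) = Rational(416, 9) ≈ 46.222)
Add(O, -9367) = Add(Rational(416, 9), -9367) = Rational(-83887, 9)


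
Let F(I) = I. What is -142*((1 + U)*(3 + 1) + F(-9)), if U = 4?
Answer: -1562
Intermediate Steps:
-142*((1 + U)*(3 + 1) + F(-9)) = -142*((1 + 4)*(3 + 1) - 9) = -142*(5*4 - 9) = -142*(20 - 9) = -142*11 = -1562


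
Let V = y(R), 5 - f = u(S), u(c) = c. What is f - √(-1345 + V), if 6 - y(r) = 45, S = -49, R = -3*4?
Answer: 54 - 2*I*√346 ≈ 54.0 - 37.202*I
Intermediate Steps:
R = -12
f = 54 (f = 5 - 1*(-49) = 5 + 49 = 54)
y(r) = -39 (y(r) = 6 - 1*45 = 6 - 45 = -39)
V = -39
f - √(-1345 + V) = 54 - √(-1345 - 39) = 54 - √(-1384) = 54 - 2*I*√346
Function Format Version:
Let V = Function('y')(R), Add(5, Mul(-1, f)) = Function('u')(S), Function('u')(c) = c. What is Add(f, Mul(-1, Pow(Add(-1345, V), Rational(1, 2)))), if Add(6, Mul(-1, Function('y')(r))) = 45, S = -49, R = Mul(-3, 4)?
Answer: Add(54, Mul(-2, I, Pow(346, Rational(1, 2)))) ≈ Add(54.000, Mul(-37.202, I))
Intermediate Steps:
R = -12
f = 54 (f = Add(5, Mul(-1, -49)) = Add(5, 49) = 54)
Function('y')(r) = -39 (Function('y')(r) = Add(6, Mul(-1, 45)) = Add(6, -45) = -39)
V = -39
Add(f, Mul(-1, Pow(Add(-1345, V), Rational(1, 2)))) = Add(54, Mul(-1, Pow(Add(-1345, -39), Rational(1, 2)))) = Add(54, Mul(-1, Pow(-1384, Rational(1, 2)))) = Add(54, Mul(-1, Mul(2, I, Pow(346, Rational(1, 2))))) = Add(54, Mul(-2, I, Pow(346, Rational(1, 2))))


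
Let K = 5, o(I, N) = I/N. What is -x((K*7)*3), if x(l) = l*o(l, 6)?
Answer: -3675/2 ≈ -1837.5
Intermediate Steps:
x(l) = l²/6 (x(l) = l*(l/6) = l²/6)
-x((K*7)*3) = -((5*7)*3)²/6 = -(35*3)²/6 = -105²/6 = -11025/6 = -1*3675/2 = -3675/2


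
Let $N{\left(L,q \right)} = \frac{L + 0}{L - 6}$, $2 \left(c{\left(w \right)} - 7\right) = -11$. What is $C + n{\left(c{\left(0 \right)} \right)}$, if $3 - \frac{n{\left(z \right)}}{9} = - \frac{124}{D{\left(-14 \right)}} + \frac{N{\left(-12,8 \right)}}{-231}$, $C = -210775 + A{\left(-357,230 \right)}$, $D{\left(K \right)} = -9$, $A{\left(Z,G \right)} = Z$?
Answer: $- \frac{16264631}{77} \approx -2.1123 \cdot 10^{5}$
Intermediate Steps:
$c{\left(w \right)} = \frac{3}{2}$ ($c{\left(w \right)} = 7 + \frac{1}{2} \left(-11\right) = 7 - \frac{11}{2} = \frac{3}{2}$)
$N{\left(L,q \right)} = \frac{L}{-6 + L}$
$C = -211132$ ($C = -210775 - 357 = -211132$)
$n{\left(z \right)} = - \frac{7467}{77}$ ($n{\left(z \right)} = 27 - 9 \left(- \frac{124}{-9} + \frac{\left(-12\right) \frac{1}{-6 - 12}}{-231}\right) = 27 - 9 \left(\left(-124\right) \left(- \frac{1}{9}\right) + - \frac{12}{-18} \left(- \frac{1}{231}\right)\right) = 27 - 9 \left(\frac{124}{9} + \left(-12\right) \left(- \frac{1}{18}\right) \left(- \frac{1}{231}\right)\right) = 27 - 9 \left(\frac{124}{9} + \frac{2}{3} \left(- \frac{1}{231}\right)\right) = 27 - 9 \left(\frac{124}{9} - \frac{2}{693}\right) = 27 - \frac{9546}{77} = - \frac{7467}{77}$)
$C + n{\left(c{\left(0 \right)} \right)} = -211132 - \frac{7467}{77} = - \frac{16264631}{77}$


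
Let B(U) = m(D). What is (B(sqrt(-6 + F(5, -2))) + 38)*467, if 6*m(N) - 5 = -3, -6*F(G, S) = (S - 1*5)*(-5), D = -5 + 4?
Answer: 53705/3 ≈ 17902.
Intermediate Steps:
D = -1
F(G, S) = -25/6 + 5*S/6 (F(G, S) = -(S - 1*5)*(-5)/6 = -(S - 5)*(-5)/6 = -(-5 + S)*(-5)/6 = -(25 - 5*S)/6 = -25/6 + 5*S/6)
m(N) = 1/3 (m(N) = 5/6 + (1/6)*(-3) = 5/6 - 1/2 = 1/3)
B(U) = 1/3
(B(sqrt(-6 + F(5, -2))) + 38)*467 = (1/3 + 38)*467 = (115/3)*467 = 53705/3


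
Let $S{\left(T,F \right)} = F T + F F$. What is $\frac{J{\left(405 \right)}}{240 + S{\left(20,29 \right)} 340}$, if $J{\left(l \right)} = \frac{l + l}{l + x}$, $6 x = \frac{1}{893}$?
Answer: $\frac{216999}{52446512479} \approx 4.1375 \cdot 10^{-6}$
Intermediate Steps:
$x = \frac{1}{5358}$ ($x = \frac{1}{6 \cdot 893} = \frac{1}{6} \cdot \frac{1}{893} = \frac{1}{5358} \approx 0.00018664$)
$S{\left(T,F \right)} = F^{2} + F T$ ($S{\left(T,F \right)} = F T + F^{2} = F^{2} + F T$)
$J{\left(l \right)} = \frac{2 l}{\frac{1}{5358} + l}$ ($J{\left(l \right)} = \frac{l + l}{l + \frac{1}{5358}} = \frac{2 l}{\frac{1}{5358} + l}$)
$\frac{J{\left(405 \right)}}{240 + S{\left(20,29 \right)} 340} = \frac{10716 \cdot 405 \frac{1}{1 + 5358 \cdot 405}}{240 + 29 \left(29 + 20\right) 340} = \frac{10716 \cdot 405 \frac{1}{1 + 2169990}}{240 + 29 \cdot 49 \cdot 340} = \frac{10716 \cdot 405 \cdot \frac{1}{2169991}}{240 + 1421 \cdot 340} = \frac{10716 \cdot 405 \cdot \frac{1}{2169991}}{240 + 483140} = \frac{4339980}{2169991 \cdot 483380} = \frac{4339980}{2169991} \cdot \frac{1}{483380} = \frac{216999}{52446512479}$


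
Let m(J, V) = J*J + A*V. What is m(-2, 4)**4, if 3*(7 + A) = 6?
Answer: 65536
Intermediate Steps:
A = -5 (A = -7 + (1/3)*6 = -7 + 2 = -5)
m(J, V) = J**2 - 5*V (m(J, V) = J*J - 5*V = J**2 - 5*V)
m(-2, 4)**4 = ((-2)**2 - 5*4)**4 = (4 - 20)**4 = (-16)**4 = 65536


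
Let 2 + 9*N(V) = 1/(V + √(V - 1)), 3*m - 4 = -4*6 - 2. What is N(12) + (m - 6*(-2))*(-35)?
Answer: -195764/1197 - √11/1197 ≈ -163.55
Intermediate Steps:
m = -22/3 (m = 4/3 + (-4*6 - 2)/3 = 4/3 + (-24 - 2)/3 = 4/3 + (⅓)*(-26) = 4/3 - 26/3 = -22/3 ≈ -7.3333)
N(V) = -2/9 + 1/(9*(V + √(-1 + V))) (N(V) = -2/9 + 1/(9*(V + √(V - 1))) = -2/9 + 1/(9*(V + √(-1 + V))))
N(12) + (m - 6*(-2))*(-35) = (1 - 2*12 - 2*√(-1 + 12))/(9*(12 + √(-1 + 12))) + (-22/3 - 6*(-2))*(-35) = (1 - 24 - 2*√11)/(9*(12 + √11)) + (-22/3 + 12)*(-35) = (-23 - 2*√11)/(9*(12 + √11)) + (14/3)*(-35) = (-23 - 2*√11)/(9*(12 + √11)) - 490/3 = -490/3 + (-23 - 2*√11)/(9*(12 + √11))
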